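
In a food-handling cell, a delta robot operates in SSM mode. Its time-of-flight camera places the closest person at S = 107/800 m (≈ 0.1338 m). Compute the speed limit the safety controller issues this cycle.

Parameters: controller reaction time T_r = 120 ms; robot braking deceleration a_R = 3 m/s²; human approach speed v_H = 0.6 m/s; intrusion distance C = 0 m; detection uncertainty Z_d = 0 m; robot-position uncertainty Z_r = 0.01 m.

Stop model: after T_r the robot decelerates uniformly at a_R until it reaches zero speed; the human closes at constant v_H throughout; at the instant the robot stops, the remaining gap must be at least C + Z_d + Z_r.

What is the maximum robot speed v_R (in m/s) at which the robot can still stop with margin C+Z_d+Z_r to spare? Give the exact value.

v_R_max = 3/20 m/s = 0.1500 m/s

collect terms ⇒ (1/6)·v_R² + (8/25)·v_R + (-207/4000) = 0
  disc = (8/25)² − 4·(1/6)·(-207/4000) = 1369/10000 ; √disc = 37/100
  v_R = (−(8/25) + 37/100) / (2·(1/6)) = 3/20 m/s
check:
T_s = v_R/a_R = (3/20)/3 = 0.0500 s
robot covers v_R·T_r = 0.1500·0.1200 = 0.0180 m before braking
braking distance = 0.1500²/(2·3.0000) = 0.0037 m
human over T_r+T_s: 0.6000·(0.1200+0.0500) = 0.1020 m
residual clearance needed = 0.0000+0.0000+0.0100 = 0.0100 m
sum ≈ 0.0180+0.0037+0.1020+0.0100 ≈ 0.1338 m = S ✓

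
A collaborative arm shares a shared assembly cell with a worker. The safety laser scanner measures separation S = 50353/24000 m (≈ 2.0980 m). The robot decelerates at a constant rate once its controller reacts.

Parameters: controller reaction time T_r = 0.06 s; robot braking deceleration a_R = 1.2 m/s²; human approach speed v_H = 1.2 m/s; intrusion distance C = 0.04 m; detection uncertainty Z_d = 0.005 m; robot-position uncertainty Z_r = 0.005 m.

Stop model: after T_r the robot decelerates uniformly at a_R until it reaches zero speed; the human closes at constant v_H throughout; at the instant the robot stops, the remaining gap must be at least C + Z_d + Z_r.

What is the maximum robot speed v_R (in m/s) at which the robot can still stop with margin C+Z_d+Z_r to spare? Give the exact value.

v_R_max = 5/4 m/s = 1.2500 m/s

quadratic (5/12)·v² + (53/50)·v + (-1897/960) = 0
  disc = (53/50)² − 4·(5/12)·(-1897/960) = 1590121/360000 ; √disc = 1261/600
  v_R = (−(53/50) + 1261/600) / (2·(5/12)) = 5/4 m/s
check:
T_s = v_R/a_R = (5/4)/(6/5) = 1.0417 s
robot covers v_R·T_r = 1.2500·0.0600 = 0.0750 m before braking
braking distance = 1.2500²/(2·1.2000) = 0.6510 m
human closes 1.2000·1.1017 = 1.3220 m
C+Z_d+Z_r = 0.0400+0.0050+0.0050 = 0.0500 m
sum ≈ 0.0750+0.6510+1.3220+0.0500 ≈ 2.0980 m = S ✓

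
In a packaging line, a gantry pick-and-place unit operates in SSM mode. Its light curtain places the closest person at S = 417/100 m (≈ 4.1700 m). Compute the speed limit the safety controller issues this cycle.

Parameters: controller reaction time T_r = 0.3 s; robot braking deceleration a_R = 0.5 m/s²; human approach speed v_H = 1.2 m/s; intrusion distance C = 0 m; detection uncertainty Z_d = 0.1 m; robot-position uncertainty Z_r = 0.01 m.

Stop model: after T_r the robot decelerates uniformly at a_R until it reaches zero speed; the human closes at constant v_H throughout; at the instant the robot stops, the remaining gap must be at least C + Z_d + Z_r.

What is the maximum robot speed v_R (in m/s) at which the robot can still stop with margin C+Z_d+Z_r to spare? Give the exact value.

v_R_max = 1 m/s = 1.0000 m/s

collect terms ⇒ (1)·v_R² + (27/10)·v_R + (-37/10) = 0
  disc = (27/10)² − 4·(1)·(-37/10) = 2209/100 ; √disc = 47/10
  v_R = (−(27/10) + 47/10) / (2·(1)) = 1 m/s
check:
T_s = v_R/a_R = 1/(1/2) = 2.0000 s
robot covers v_R·T_r = 1.0000·0.3000 = 0.3000 m before braking
robot covers 1.0000·2.0000 − ½·0.5000·2.0000² = 1.0000 m while stopping
human closes 1.2000·2.3000 = 2.7600 m
C+Z_d+Z_r = 0.0000+0.1000+0.0100 = 0.1100 m
sum ≈ 0.3000+1.0000+2.7600+0.1100 ≈ 4.1700 m = S ✓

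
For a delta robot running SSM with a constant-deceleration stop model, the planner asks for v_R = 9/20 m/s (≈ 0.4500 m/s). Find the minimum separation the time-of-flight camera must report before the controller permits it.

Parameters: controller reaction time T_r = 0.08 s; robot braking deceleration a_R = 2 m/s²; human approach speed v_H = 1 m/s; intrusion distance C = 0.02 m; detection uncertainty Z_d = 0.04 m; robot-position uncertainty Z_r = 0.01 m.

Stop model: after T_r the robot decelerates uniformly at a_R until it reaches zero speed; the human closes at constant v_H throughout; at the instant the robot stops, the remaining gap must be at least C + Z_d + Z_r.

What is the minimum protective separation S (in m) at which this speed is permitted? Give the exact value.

S_min = 3693/8000 m = 0.4616 m

braking lasts T_s = (9/20)/2 = 0.2250 s
robot in T_r: 0.4500·0.0800 = 0.0360 m
braking distance = 0.4500²/(2·2.0000) = 0.0506 m
human closes 1.0000·0.3050 = 0.3050 m
C+Z_d+Z_r = 0.0200+0.0400+0.0100 = 0.0700 m
S_min ≈ 0.0360+0.0506+0.3050+0.0700  ⇒  S_min = 3693/8000 m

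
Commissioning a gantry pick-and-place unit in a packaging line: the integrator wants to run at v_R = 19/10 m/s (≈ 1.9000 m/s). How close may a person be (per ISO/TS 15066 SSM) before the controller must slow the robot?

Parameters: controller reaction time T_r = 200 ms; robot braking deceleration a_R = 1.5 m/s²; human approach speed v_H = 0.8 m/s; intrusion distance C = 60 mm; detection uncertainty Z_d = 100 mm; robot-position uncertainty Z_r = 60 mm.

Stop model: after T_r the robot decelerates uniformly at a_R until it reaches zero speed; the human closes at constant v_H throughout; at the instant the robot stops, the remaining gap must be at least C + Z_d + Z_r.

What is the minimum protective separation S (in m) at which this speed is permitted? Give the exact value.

stop time T_s = (19/10)/(3/2) = 1.2667 s
reaction-phase robot travel = 1.9000·0.2000 = 0.3800 m
robot under decel: 1.9000²/(2·1.5000) = 1.2033 m
human over T_r+T_s: 0.8000·(0.2000+1.2667) = 1.1733 m
margins: 0.0600+0.1000+0.0600 = 0.2200 m
S_min ≈ 0.3800+1.2033+1.1733+0.2200  ⇒  S_min = 893/300 m

S_min = 893/300 m = 2.9767 m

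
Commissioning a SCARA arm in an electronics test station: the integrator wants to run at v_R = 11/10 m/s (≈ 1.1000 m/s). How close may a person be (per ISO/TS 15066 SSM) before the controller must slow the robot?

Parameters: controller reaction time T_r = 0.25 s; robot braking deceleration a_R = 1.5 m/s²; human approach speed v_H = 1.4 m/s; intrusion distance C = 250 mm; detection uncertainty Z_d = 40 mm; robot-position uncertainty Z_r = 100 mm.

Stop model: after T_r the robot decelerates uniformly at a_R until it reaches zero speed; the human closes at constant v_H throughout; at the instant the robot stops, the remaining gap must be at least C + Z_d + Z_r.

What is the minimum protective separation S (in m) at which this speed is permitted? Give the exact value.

S_min = 489/200 m = 2.4450 m

stop time T_s = (11/10)/(3/2) = 0.7333 s
robot covers v_R·T_r = 1.1000·0.2500 = 0.2750 m before braking
braking distance = 1.1000²/(2·1.5000) = 0.4033 m
person approaches 1.4000·(0.2500+0.7333) = 1.3767 m
margins: 0.2500+0.0400+0.1000 = 0.3900 m
S_min ≈ 0.2750+0.4033+1.3767+0.3900  ⇒  S_min = 489/200 m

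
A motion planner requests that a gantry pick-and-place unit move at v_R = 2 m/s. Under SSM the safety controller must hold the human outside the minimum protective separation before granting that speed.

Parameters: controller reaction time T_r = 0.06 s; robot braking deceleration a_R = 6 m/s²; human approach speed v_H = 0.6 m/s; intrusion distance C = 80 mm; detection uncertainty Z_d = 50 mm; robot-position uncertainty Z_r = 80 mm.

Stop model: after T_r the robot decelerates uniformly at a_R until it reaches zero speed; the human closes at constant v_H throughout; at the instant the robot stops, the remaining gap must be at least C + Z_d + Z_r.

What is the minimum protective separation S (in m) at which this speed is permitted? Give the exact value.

S_min = 1349/1500 m = 0.8993 m

braking lasts T_s = 2/6 = 0.3333 s
robot covers v_R·T_r = 2.0000·0.0600 = 0.1200 m before braking
braking distance = 2.0000²/(2·6.0000) = 0.3333 m
person approaches 0.6000·(0.0600+0.3333) = 0.2360 m
residual clearance needed = 0.0800+0.0500+0.0800 = 0.2100 m
S_min ≈ 0.1200+0.3333+0.2360+0.2100  ⇒  S_min = 1349/1500 m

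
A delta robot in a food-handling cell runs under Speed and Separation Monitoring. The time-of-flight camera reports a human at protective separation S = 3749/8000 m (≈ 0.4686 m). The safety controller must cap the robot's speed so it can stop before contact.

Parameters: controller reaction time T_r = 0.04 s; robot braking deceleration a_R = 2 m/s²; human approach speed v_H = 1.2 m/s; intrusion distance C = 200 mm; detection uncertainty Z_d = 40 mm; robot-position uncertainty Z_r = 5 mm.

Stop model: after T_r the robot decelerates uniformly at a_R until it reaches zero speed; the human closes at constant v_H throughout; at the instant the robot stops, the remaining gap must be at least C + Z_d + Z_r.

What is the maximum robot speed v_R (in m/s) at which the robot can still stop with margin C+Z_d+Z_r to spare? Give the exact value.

v_R_max = 1/4 m/s = 0.2500 m/s

quadratic (1/4)·v² + (16/25)·v + (-281/1600) = 0
  disc = (16/25)² − 4·(1/4)·(-281/1600) = 23409/40000 ; √disc = 153/200
  v_R = (−(16/25) + 153/200) / (2·(1/4)) = 1/4 m/s
check:
T_s = v_R/a_R = (1/4)/2 = 0.1250 s
robot covers v_R·T_r = 0.2500·0.0400 = 0.0100 m before braking
robot covers 0.2500·0.1250 − ½·2.0000·0.1250² = 0.0156 m while stopping
human over T_r+T_s: 1.2000·(0.0400+0.1250) = 0.1980 m
margins: 0.2000+0.0400+0.0050 = 0.2450 m
sum ≈ 0.0100+0.0156+0.1980+0.2450 ≈ 0.4686 m = S ✓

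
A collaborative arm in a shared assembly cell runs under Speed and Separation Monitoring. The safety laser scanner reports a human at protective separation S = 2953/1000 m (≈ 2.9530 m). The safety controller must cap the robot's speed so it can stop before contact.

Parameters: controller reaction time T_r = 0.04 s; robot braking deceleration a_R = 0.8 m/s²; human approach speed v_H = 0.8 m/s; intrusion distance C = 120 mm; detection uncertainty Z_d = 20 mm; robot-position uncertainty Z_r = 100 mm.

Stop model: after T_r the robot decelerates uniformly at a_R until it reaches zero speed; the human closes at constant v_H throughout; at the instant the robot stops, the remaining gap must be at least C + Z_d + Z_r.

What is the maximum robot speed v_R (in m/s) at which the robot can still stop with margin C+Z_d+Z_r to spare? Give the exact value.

v_R_max = 7/5 m/s = 1.4000 m/s

quadratic (5/8)·v² + (26/25)·v + (-2681/1000) = 0
  disc = (26/25)² − 4·(5/8)·(-2681/1000) = 77841/10000 ; √disc = 279/100
  v_R = (−(26/25) + 279/100) / (2·(5/8)) = 7/5 m/s
check:
T_s = v_R/a_R = (7/5)/(4/5) = 1.7500 s
reaction-phase robot travel = 1.4000·0.0400 = 0.0560 m
robot covers 1.4000·1.7500 − ½·0.8000·1.7500² = 1.2250 m while stopping
human closes 0.8000·1.7900 = 1.4320 m
residual clearance needed = 0.1200+0.0200+0.1000 = 0.2400 m
sum ≈ 0.0560+1.2250+1.4320+0.2400 ≈ 2.9530 m = S ✓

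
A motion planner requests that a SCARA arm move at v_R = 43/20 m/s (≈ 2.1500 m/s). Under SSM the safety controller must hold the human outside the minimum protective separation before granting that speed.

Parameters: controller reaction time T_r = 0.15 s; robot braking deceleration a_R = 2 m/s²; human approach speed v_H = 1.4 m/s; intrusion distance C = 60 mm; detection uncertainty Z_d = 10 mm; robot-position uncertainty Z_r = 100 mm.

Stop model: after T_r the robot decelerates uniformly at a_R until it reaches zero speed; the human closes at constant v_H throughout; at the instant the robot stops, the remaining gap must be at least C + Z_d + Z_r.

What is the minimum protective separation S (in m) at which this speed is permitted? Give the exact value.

T_s = v_R/a_R = (43/20)/2 = 1.0750 s
robot in T_r: 2.1500·0.1500 = 0.3225 m
robot covers 2.1500·1.0750 − ½·2.0000·1.0750² = 1.1556 m while stopping
human over T_r+T_s: 1.4000·(0.1500+1.0750) = 1.7150 m
residual clearance needed = 0.0600+0.0100+0.1000 = 0.1700 m
S_min ≈ 0.3225+1.1556+1.7150+0.1700  ⇒  S_min = 5381/1600 m

S_min = 5381/1600 m = 3.3631 m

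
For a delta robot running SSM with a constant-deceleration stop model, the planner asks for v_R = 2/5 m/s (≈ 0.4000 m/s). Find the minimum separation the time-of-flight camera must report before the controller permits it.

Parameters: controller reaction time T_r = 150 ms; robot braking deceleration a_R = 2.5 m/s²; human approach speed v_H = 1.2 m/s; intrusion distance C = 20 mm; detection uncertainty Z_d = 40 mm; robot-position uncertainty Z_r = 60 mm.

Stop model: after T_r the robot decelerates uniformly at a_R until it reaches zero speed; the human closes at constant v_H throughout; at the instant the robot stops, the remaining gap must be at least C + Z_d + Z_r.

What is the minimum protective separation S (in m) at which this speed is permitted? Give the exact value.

stop time T_s = (2/5)/(5/2) = 0.1600 s
robot in T_r: 0.4000·0.1500 = 0.0600 m
braking distance = 0.4000²/(2·2.5000) = 0.0320 m
person approaches 1.2000·(0.1500+0.1600) = 0.3720 m
residual clearance needed = 0.0200+0.0400+0.0600 = 0.1200 m
S_min ≈ 0.0600+0.0320+0.3720+0.1200  ⇒  S_min = 73/125 m

S_min = 73/125 m = 0.5840 m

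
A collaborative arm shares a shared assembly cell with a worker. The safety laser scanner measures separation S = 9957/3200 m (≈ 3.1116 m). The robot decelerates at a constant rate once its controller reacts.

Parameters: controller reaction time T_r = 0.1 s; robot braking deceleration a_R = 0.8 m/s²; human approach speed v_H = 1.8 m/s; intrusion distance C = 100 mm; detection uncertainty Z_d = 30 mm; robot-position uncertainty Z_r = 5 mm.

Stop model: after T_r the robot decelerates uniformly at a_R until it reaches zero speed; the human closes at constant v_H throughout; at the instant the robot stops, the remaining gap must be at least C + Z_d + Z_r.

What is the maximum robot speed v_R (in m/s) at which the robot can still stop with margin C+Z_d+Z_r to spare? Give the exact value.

at the boundary: (5/8)·v² + (47/20)·v + (-8949/3200) = 0
  disc = (47/20)² − 4·(5/8)·(-8949/3200) = 80089/6400 ; √disc = 283/80
  v_R = (−(47/20) + 283/80) / (2·(5/8)) = 19/20 m/s
check:
braking lasts T_s = (19/20)/(4/5) = 1.1875 s
robot in T_r: 0.9500·0.1000 = 0.0950 m
robot under decel: 0.9500²/(2·0.8000) = 0.5641 m
person approaches 1.8000·(0.1000+1.1875) = 2.3175 m
C+Z_d+Z_r = 0.1000+0.0300+0.0050 = 0.1350 m
sum ≈ 0.0950+0.5641+2.3175+0.1350 ≈ 3.1116 m = S ✓

v_R_max = 19/20 m/s = 0.9500 m/s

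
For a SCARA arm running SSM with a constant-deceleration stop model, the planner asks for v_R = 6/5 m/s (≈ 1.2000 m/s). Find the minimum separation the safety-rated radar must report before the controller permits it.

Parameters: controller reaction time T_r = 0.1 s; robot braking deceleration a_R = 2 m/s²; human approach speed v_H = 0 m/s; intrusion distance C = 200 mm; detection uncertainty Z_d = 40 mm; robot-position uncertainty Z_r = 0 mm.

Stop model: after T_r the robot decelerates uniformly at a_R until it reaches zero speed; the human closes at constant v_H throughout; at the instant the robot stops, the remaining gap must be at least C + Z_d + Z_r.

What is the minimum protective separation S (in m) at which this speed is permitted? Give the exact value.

T_s = v_R/a_R = (6/5)/2 = 0.6000 s
robot in T_r: 1.2000·0.1000 = 0.1200 m
braking distance = 1.2000²/(2·2.0000) = 0.3600 m
person approaches 0.0000·(0.1000+0.6000) = 0.0000 m
C+Z_d+Z_r = 0.2000+0.0400+0.0000 = 0.2400 m
S_min ≈ 0.1200+0.3600+0.0000+0.2400  ⇒  S_min = 18/25 m

S_min = 18/25 m = 0.7200 m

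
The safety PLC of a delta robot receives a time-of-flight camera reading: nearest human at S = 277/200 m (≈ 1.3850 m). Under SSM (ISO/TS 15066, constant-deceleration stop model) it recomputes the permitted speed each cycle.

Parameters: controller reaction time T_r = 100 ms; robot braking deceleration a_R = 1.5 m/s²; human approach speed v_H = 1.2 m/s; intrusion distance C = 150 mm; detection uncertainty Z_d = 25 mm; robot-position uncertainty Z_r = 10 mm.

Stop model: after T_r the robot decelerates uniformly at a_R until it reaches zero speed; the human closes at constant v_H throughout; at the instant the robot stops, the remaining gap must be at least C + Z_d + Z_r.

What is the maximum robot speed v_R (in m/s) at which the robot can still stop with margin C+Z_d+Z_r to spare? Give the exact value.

quadratic (1/3)·v² + (9/10)·v + (-27/25) = 0
  disc = (9/10)² − 4·(1/3)·(-27/25) = 9/4 ; √disc = 3/2
  v_R = (−(9/10) + 3/2) / (2·(1/3)) = 9/10 m/s
check:
braking lasts T_s = (9/10)/(3/2) = 0.6000 s
robot covers v_R·T_r = 0.9000·0.1000 = 0.0900 m before braking
robot covers 0.9000·0.6000 − ½·1.5000·0.6000² = 0.2700 m while stopping
person approaches 1.2000·(0.1000+0.6000) = 0.8400 m
margins: 0.1500+0.0250+0.0100 = 0.1850 m
sum ≈ 0.0900+0.2700+0.8400+0.1850 ≈ 1.3850 m = S ✓

v_R_max = 9/10 m/s = 0.9000 m/s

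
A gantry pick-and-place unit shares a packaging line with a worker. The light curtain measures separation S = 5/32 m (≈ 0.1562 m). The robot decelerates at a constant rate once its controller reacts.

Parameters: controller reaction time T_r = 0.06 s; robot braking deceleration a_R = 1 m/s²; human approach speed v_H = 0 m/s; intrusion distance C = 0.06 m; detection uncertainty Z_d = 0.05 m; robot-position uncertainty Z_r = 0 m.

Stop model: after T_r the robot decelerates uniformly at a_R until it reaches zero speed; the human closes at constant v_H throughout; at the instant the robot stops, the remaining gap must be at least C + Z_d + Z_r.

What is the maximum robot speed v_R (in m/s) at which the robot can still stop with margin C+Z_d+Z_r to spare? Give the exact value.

at the boundary: (1/2)·v² + (3/50)·v + (-37/800) = 0
  disc = (3/50)² − 4·(1/2)·(-37/800) = 961/10000 ; √disc = 31/100
  v_R = (−(3/50) + 31/100) / (2·(1/2)) = 1/4 m/s
check:
braking lasts T_s = (1/4)/1 = 0.2500 s
robot in T_r: 0.2500·0.0600 = 0.0150 m
robot under decel: 0.2500²/(2·1.0000) = 0.0312 m
human closes 0.0000·0.3100 = 0.0000 m
margins: 0.0600+0.0500+0.0000 = 0.1100 m
sum ≈ 0.0150+0.0312+0.0000+0.1100 ≈ 0.1562 m = S ✓

v_R_max = 1/4 m/s = 0.2500 m/s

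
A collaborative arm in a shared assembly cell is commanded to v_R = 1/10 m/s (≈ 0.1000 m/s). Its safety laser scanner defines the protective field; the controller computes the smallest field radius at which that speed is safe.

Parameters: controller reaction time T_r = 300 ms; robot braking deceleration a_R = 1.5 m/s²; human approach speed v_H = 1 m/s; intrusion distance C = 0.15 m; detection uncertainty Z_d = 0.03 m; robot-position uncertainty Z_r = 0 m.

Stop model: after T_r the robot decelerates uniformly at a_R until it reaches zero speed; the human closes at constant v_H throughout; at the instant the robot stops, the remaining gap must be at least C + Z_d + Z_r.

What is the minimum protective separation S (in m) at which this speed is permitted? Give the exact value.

stop time T_s = (1/10)/(3/2) = 0.0667 s
robot in T_r: 0.1000·0.3000 = 0.0300 m
braking distance = 0.1000²/(2·1.5000) = 0.0033 m
person approaches 1.0000·(0.3000+0.0667) = 0.3667 m
residual clearance needed = 0.1500+0.0300+0.0000 = 0.1800 m
S_min ≈ 0.0300+0.0033+0.3667+0.1800  ⇒  S_min = 29/50 m

S_min = 29/50 m = 0.5800 m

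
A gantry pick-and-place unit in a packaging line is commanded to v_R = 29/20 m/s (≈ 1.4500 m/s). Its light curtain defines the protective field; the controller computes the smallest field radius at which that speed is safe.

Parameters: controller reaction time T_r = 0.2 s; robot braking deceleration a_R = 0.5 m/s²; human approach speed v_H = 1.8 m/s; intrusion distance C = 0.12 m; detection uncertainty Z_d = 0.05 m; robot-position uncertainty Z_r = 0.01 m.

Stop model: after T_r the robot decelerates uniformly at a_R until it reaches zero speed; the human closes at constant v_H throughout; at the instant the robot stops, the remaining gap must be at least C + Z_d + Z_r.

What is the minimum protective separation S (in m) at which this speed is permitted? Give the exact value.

S_min = 3261/400 m = 8.1525 m

stop time T_s = (29/20)/(1/2) = 2.9000 s
robot in T_r: 1.4500·0.2000 = 0.2900 m
robot under decel: 1.4500²/(2·0.5000) = 2.1025 m
human over T_r+T_s: 1.8000·(0.2000+2.9000) = 5.5800 m
C+Z_d+Z_r = 0.1200+0.0500+0.0100 = 0.1800 m
S_min ≈ 0.2900+2.1025+5.5800+0.1800  ⇒  S_min = 3261/400 m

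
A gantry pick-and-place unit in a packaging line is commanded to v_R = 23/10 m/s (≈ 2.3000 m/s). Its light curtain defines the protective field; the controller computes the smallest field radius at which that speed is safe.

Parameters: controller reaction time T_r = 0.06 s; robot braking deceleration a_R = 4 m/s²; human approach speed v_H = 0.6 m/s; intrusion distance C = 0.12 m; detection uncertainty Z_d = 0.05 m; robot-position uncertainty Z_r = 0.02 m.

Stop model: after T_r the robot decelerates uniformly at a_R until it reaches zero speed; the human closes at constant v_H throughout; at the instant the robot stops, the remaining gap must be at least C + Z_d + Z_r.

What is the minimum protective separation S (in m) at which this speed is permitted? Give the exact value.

S_min = 5481/4000 m = 1.3702 m

braking lasts T_s = (23/10)/4 = 0.5750 s
robot covers v_R·T_r = 2.3000·0.0600 = 0.1380 m before braking
robot covers 2.3000·0.5750 − ½·4.0000·0.5750² = 0.6613 m while stopping
human closes 0.6000·0.6350 = 0.3810 m
C+Z_d+Z_r = 0.1200+0.0500+0.0200 = 0.1900 m
S_min ≈ 0.1380+0.6613+0.3810+0.1900  ⇒  S_min = 5481/4000 m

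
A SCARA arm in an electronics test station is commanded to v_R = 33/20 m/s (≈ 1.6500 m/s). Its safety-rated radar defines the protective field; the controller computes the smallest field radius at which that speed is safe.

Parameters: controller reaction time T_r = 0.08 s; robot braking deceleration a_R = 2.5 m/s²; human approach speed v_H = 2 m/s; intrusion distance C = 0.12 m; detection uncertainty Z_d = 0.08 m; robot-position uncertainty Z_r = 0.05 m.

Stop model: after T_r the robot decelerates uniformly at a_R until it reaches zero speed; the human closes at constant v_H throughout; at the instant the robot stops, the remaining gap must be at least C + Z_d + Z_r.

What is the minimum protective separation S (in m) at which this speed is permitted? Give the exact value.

T_s = v_R/a_R = (33/20)/(5/2) = 0.6600 s
robot covers v_R·T_r = 1.6500·0.0800 = 0.1320 m before braking
robot under decel: 1.6500²/(2·2.5000) = 0.5445 m
person approaches 2.0000·(0.0800+0.6600) = 1.4800 m
margins: 0.1200+0.0800+0.0500 = 0.2500 m
S_min ≈ 0.1320+0.5445+1.4800+0.2500  ⇒  S_min = 4813/2000 m

S_min = 4813/2000 m = 2.4065 m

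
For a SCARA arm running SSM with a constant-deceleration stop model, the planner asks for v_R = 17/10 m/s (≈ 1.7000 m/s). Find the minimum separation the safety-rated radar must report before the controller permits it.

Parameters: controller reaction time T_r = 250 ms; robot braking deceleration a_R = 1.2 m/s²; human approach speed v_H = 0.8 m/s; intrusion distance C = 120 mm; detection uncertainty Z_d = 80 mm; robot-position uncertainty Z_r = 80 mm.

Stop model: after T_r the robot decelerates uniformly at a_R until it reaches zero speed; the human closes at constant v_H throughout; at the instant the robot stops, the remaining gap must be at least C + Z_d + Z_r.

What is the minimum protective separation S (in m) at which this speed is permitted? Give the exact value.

S_min = 1297/400 m = 3.2425 m

stop time T_s = (17/10)/(6/5) = 1.4167 s
robot in T_r: 1.7000·0.2500 = 0.4250 m
robot covers 1.7000·1.4167 − ½·1.2000·1.4167² = 1.2042 m while stopping
person approaches 0.8000·(0.2500+1.4167) = 1.3333 m
margins: 0.1200+0.0800+0.0800 = 0.2800 m
S_min ≈ 0.4250+1.2042+1.3333+0.2800  ⇒  S_min = 1297/400 m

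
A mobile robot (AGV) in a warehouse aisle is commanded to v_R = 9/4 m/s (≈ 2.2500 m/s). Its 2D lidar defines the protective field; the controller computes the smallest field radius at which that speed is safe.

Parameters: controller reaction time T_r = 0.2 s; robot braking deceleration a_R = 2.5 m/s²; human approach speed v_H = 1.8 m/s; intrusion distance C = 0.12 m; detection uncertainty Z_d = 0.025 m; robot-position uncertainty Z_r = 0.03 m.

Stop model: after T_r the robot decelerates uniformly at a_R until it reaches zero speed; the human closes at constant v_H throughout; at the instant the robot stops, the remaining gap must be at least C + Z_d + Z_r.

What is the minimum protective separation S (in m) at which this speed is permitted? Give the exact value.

stop time T_s = (9/4)/(5/2) = 0.9000 s
robot covers v_R·T_r = 2.2500·0.2000 = 0.4500 m before braking
robot under decel: 2.2500²/(2·2.5000) = 1.0125 m
human over T_r+T_s: 1.8000·(0.2000+0.9000) = 1.9800 m
residual clearance needed = 0.1200+0.0250+0.0300 = 0.1750 m
S_min ≈ 0.4500+1.0125+1.9800+0.1750  ⇒  S_min = 1447/400 m

S_min = 1447/400 m = 3.6175 m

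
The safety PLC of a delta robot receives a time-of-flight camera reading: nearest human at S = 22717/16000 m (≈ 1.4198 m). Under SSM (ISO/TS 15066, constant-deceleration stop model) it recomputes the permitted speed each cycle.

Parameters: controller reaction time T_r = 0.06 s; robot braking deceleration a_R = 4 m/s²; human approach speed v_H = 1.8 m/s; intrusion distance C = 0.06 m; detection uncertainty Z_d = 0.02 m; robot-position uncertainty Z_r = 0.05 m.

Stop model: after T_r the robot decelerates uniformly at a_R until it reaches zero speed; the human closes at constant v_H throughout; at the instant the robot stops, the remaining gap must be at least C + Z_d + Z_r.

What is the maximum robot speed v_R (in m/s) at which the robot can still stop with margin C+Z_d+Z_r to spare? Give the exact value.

v_R_max = 33/20 m/s = 1.6500 m/s

collect terms ⇒ (1/8)·v_R² + (51/100)·v_R + (-18909/16000) = 0
  disc = (51/100)² − 4·(1/8)·(-18909/16000) = 136161/160000 ; √disc = 369/400
  v_R = (−(51/100) + 369/400) / (2·(1/8)) = 33/20 m/s
check:
stop time T_s = (33/20)/4 = 0.4125 s
robot in T_r: 1.6500·0.0600 = 0.0990 m
braking distance = 1.6500²/(2·4.0000) = 0.3403 m
human over T_r+T_s: 1.8000·(0.0600+0.4125) = 0.8505 m
margins: 0.0600+0.0200+0.0500 = 0.1300 m
sum ≈ 0.0990+0.3403+0.8505+0.1300 ≈ 1.4198 m = S ✓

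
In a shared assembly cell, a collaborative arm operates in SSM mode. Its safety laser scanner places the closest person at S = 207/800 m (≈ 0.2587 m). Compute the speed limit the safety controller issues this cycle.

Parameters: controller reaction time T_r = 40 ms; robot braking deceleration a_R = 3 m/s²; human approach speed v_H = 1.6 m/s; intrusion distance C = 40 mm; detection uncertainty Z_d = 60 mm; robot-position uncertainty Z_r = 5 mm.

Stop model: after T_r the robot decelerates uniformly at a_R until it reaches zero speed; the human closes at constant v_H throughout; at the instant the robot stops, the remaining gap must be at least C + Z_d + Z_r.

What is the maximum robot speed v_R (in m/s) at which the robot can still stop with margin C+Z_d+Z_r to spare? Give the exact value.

at the boundary: (1/6)·v² + (43/75)·v + (-359/4000) = 0
  disc = (43/75)² − 4·(1/6)·(-359/4000) = 34969/90000 ; √disc = 187/300
  v_R = (−(43/75) + 187/300) / (2·(1/6)) = 3/20 m/s
check:
braking lasts T_s = (3/20)/3 = 0.0500 s
robot in T_r: 0.1500·0.0400 = 0.0060 m
robot under decel: 0.1500²/(2·3.0000) = 0.0037 m
human closes 1.6000·0.0900 = 0.1440 m
C+Z_d+Z_r = 0.0400+0.0600+0.0050 = 0.1050 m
sum ≈ 0.0060+0.0037+0.1440+0.1050 ≈ 0.2587 m = S ✓

v_R_max = 3/20 m/s = 0.1500 m/s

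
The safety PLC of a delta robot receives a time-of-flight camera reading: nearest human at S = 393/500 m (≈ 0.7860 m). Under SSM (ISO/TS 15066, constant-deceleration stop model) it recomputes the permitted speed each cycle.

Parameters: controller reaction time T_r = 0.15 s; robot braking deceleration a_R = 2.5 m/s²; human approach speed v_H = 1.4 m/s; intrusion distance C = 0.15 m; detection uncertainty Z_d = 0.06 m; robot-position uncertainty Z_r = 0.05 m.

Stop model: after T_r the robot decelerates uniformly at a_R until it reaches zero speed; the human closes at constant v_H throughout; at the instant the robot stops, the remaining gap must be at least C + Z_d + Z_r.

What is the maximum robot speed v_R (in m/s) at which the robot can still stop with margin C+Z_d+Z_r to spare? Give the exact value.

at the boundary: (1/5)·v² + (71/100)·v + (-79/250) = 0
  disc = (71/100)² − 4·(1/5)·(-79/250) = 7569/10000 ; √disc = 87/100
  v_R = (−(71/100) + 87/100) / (2·(1/5)) = 2/5 m/s
check:
T_s = v_R/a_R = (2/5)/(5/2) = 0.1600 s
robot in T_r: 0.4000·0.1500 = 0.0600 m
robot under decel: 0.4000²/(2·2.5000) = 0.0320 m
human over T_r+T_s: 1.4000·(0.1500+0.1600) = 0.4340 m
margins: 0.1500+0.0600+0.0500 = 0.2600 m
sum ≈ 0.0600+0.0320+0.4340+0.2600 ≈ 0.7860 m = S ✓

v_R_max = 2/5 m/s = 0.4000 m/s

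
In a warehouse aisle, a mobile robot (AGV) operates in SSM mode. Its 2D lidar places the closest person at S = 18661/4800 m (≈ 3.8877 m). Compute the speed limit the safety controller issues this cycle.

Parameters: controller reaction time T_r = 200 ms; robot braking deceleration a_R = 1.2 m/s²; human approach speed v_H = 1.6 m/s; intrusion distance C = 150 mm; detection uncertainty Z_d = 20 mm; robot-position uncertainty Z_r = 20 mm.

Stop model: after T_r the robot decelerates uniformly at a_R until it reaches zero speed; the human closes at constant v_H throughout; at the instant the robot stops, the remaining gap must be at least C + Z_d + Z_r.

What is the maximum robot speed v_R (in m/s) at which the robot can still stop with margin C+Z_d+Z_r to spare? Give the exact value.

collect terms ⇒ (5/12)·v_R² + (23/15)·v_R + (-16213/4800) = 0
  disc = (23/15)² − 4·(5/12)·(-16213/4800) = 12769/1600 ; √disc = 113/40
  v_R = (−(23/15) + 113/40) / (2·(5/12)) = 31/20 m/s
check:
braking lasts T_s = (31/20)/(6/5) = 1.2917 s
robot in T_r: 1.5500·0.2000 = 0.3100 m
robot covers 1.5500·1.2917 − ½·1.2000·1.2917² = 1.0010 m while stopping
human over T_r+T_s: 1.6000·(0.2000+1.2917) = 2.3867 m
margins: 0.1500+0.0200+0.0200 = 0.1900 m
sum ≈ 0.3100+1.0010+2.3867+0.1900 ≈ 3.8877 m = S ✓

v_R_max = 31/20 m/s = 1.5500 m/s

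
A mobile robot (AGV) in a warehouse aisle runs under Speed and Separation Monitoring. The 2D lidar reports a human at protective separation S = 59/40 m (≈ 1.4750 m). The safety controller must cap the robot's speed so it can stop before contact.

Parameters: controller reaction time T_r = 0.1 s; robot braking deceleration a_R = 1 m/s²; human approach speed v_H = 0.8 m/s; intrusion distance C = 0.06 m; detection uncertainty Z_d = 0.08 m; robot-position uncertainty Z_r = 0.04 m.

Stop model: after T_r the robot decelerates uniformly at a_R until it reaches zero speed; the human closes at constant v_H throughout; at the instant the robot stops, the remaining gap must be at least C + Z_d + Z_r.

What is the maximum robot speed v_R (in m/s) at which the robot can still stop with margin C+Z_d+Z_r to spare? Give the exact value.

v_R_max = 9/10 m/s = 0.9000 m/s

quadratic (1/2)·v² + (9/10)·v + (-243/200) = 0
  disc = (9/10)² − 4·(1/2)·(-243/200) = 81/25 ; √disc = 9/5
  v_R = (−(9/10) + 9/5) / (2·(1/2)) = 9/10 m/s
check:
T_s = v_R/a_R = (9/10)/1 = 0.9000 s
reaction-phase robot travel = 0.9000·0.1000 = 0.0900 m
robot under decel: 0.9000²/(2·1.0000) = 0.4050 m
human over T_r+T_s: 0.8000·(0.1000+0.9000) = 0.8000 m
residual clearance needed = 0.0600+0.0800+0.0400 = 0.1800 m
sum ≈ 0.0900+0.4050+0.8000+0.1800 ≈ 1.4750 m = S ✓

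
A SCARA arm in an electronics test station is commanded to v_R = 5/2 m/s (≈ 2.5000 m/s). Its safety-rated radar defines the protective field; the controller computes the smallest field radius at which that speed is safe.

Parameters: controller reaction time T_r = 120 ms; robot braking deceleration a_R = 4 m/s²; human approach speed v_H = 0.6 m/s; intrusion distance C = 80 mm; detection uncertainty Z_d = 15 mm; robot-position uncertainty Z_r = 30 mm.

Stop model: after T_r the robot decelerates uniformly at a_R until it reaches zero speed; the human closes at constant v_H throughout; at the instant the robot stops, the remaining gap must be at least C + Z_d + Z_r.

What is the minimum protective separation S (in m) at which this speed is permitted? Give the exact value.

S_min = 6613/4000 m = 1.6533 m

stop time T_s = (5/2)/4 = 0.6250 s
reaction-phase robot travel = 2.5000·0.1200 = 0.3000 m
robot covers 2.5000·0.6250 − ½·4.0000·0.6250² = 0.7812 m while stopping
human over T_r+T_s: 0.6000·(0.1200+0.6250) = 0.4470 m
residual clearance needed = 0.0800+0.0150+0.0300 = 0.1250 m
S_min ≈ 0.3000+0.7812+0.4470+0.1250  ⇒  S_min = 6613/4000 m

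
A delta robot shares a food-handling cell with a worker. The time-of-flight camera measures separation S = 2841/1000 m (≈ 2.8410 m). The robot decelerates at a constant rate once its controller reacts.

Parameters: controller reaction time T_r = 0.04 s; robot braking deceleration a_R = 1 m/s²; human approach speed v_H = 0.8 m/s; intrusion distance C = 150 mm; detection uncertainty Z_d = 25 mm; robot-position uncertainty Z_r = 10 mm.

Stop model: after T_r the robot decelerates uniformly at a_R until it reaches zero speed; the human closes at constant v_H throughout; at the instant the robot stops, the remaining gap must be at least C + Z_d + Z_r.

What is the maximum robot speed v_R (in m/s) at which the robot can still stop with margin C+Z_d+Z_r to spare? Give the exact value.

v_R_max = 8/5 m/s = 1.6000 m/s

collect terms ⇒ (1/2)·v_R² + (21/25)·v_R + (-328/125) = 0
  disc = (21/25)² − 4·(1/2)·(-328/125) = 3721/625 ; √disc = 61/25
  v_R = (−(21/25) + 61/25) / (2·(1/2)) = 8/5 m/s
check:
braking lasts T_s = (8/5)/1 = 1.6000 s
robot in T_r: 1.6000·0.0400 = 0.0640 m
braking distance = 1.6000²/(2·1.0000) = 1.2800 m
human closes 0.8000·1.6400 = 1.3120 m
residual clearance needed = 0.1500+0.0250+0.0100 = 0.1850 m
sum ≈ 0.0640+1.2800+1.3120+0.1850 ≈ 2.8410 m = S ✓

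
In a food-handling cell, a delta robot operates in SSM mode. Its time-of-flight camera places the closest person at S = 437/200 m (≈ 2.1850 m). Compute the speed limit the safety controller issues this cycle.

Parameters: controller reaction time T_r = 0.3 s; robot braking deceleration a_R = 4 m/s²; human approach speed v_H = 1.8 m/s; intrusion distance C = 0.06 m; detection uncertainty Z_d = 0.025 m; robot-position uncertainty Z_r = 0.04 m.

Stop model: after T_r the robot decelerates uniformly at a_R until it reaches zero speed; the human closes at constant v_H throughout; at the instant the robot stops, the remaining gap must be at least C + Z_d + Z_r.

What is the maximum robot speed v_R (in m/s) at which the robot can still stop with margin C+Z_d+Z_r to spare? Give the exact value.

collect terms ⇒ (1/8)·v_R² + (3/4)·v_R + (-38/25) = 0
  disc = (3/4)² − 4·(1/8)·(-38/25) = 529/400 ; √disc = 23/20
  v_R = (−(3/4) + 23/20) / (2·(1/8)) = 8/5 m/s
check:
T_s = v_R/a_R = (8/5)/4 = 0.4000 s
robot in T_r: 1.6000·0.3000 = 0.4800 m
braking distance = 1.6000²/(2·4.0000) = 0.3200 m
human over T_r+T_s: 1.8000·(0.3000+0.4000) = 1.2600 m
C+Z_d+Z_r = 0.0600+0.0250+0.0400 = 0.1250 m
sum ≈ 0.4800+0.3200+1.2600+0.1250 ≈ 2.1850 m = S ✓

v_R_max = 8/5 m/s = 1.6000 m/s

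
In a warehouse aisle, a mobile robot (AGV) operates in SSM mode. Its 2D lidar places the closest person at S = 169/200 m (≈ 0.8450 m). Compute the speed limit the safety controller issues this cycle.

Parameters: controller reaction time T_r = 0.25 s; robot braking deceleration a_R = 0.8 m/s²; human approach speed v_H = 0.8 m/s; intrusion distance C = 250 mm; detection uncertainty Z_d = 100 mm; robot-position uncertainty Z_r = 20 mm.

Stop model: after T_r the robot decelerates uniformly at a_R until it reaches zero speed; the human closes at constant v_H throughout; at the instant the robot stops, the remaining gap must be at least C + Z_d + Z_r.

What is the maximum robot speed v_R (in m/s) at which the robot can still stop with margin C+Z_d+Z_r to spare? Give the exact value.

collect terms ⇒ (5/8)·v_R² + (5/4)·v_R + (-11/40) = 0
  disc = (5/4)² − 4·(5/8)·(-11/40) = 9/4 ; √disc = 3/2
  v_R = (−(5/4) + 3/2) / (2·(5/8)) = 1/5 m/s
check:
braking lasts T_s = (1/5)/(4/5) = 0.2500 s
robot covers v_R·T_r = 0.2000·0.2500 = 0.0500 m before braking
robot covers 0.2000·0.2500 − ½·0.8000·0.2500² = 0.0250 m while stopping
human closes 0.8000·0.5000 = 0.4000 m
margins: 0.2500+0.1000+0.0200 = 0.3700 m
sum ≈ 0.0500+0.0250+0.4000+0.3700 ≈ 0.8450 m = S ✓

v_R_max = 1/5 m/s = 0.2000 m/s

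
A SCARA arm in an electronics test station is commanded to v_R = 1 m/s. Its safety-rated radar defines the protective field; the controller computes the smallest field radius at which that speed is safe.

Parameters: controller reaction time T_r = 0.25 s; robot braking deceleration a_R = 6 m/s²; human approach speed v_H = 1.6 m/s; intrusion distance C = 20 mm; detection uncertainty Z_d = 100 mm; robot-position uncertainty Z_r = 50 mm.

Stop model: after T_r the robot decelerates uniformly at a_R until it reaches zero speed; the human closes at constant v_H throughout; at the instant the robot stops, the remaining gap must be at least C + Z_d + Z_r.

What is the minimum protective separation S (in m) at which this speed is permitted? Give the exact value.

S_min = 117/100 m = 1.1700 m

T_s = v_R/a_R = 1/6 = 0.1667 s
robot covers v_R·T_r = 1.0000·0.2500 = 0.2500 m before braking
robot under decel: 1.0000²/(2·6.0000) = 0.0833 m
person approaches 1.6000·(0.2500+0.1667) = 0.6667 m
C+Z_d+Z_r = 0.0200+0.1000+0.0500 = 0.1700 m
S_min ≈ 0.2500+0.0833+0.6667+0.1700  ⇒  S_min = 117/100 m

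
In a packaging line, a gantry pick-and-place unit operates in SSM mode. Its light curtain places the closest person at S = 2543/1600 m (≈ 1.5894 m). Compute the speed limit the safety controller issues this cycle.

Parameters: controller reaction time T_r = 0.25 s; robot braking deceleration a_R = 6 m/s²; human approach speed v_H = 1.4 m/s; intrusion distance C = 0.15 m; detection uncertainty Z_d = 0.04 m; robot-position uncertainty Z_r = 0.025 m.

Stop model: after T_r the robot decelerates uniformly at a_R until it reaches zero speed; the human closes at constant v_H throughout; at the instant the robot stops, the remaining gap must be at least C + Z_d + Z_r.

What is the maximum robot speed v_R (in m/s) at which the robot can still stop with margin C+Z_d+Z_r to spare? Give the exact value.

at the boundary: (1/12)·v² + (29/60)·v + (-1639/1600) = 0
  disc = (29/60)² − 4·(1/12)·(-1639/1600) = 8281/14400 ; √disc = 91/120
  v_R = (−(29/60) + 91/120) / (2·(1/12)) = 33/20 m/s
check:
braking lasts T_s = (33/20)/6 = 0.2750 s
robot in T_r: 1.6500·0.2500 = 0.4125 m
robot covers 1.6500·0.2750 − ½·6.0000·0.2750² = 0.2269 m while stopping
human closes 1.4000·0.5250 = 0.7350 m
margins: 0.1500+0.0400+0.0250 = 0.2150 m
sum ≈ 0.4125+0.2269+0.7350+0.2150 ≈ 1.5894 m = S ✓

v_R_max = 33/20 m/s = 1.6500 m/s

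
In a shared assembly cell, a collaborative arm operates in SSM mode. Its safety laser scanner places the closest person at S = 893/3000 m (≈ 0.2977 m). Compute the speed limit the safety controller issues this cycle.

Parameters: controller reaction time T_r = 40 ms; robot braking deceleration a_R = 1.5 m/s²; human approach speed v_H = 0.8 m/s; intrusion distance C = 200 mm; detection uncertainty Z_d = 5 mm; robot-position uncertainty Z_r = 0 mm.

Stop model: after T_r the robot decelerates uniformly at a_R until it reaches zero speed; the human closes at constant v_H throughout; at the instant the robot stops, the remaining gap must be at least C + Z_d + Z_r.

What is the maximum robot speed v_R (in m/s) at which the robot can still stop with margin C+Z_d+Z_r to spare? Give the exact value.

collect terms ⇒ (1/3)·v_R² + (43/75)·v_R + (-91/1500) = 0
  disc = (43/75)² − 4·(1/3)·(-91/1500) = 256/625 ; √disc = 16/25
  v_R = (−(43/75) + 16/25) / (2·(1/3)) = 1/10 m/s
check:
stop time T_s = (1/10)/(3/2) = 0.0667 s
reaction-phase robot travel = 0.1000·0.0400 = 0.0040 m
braking distance = 0.1000²/(2·1.5000) = 0.0033 m
human over T_r+T_s: 0.8000·(0.0400+0.0667) = 0.0853 m
residual clearance needed = 0.2000+0.0050+0.0000 = 0.2050 m
sum ≈ 0.0040+0.0033+0.0853+0.2050 ≈ 0.2977 m = S ✓

v_R_max = 1/10 m/s = 0.1000 m/s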